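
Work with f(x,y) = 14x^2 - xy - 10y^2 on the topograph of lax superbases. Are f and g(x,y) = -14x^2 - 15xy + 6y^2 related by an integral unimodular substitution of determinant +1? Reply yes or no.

D₁ = 561, D₂ = 561
river cycle of f (length 16): (-10, 21, 3), (3, 21, -10), (-10, 19, 5), (5, 21, -6), (-6, 15, 14), (14, 13, -7), (-7, 15, 12), (12, 9, -10), (-10, 11, 11), (11, 11, -10), … (6 more)
river cycle of g (length 16): (6, 15, -14), (-14, 13, 7), (7, 15, -12), (-12, 9, 10), (10, 11, -11), (-11, 11, 10), (10, 9, -12), (-12, 15, 7), (7, 13, -14), (-14, 15, 6), … (6 more)
cycles differ ⇒ inequivalent

no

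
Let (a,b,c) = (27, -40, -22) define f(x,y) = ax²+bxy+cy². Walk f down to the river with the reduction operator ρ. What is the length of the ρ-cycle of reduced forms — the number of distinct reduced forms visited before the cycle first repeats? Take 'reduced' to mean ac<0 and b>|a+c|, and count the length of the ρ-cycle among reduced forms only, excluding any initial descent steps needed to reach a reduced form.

D = 3976, ⌊√D⌋ = 63
descent: ρ → (-22,40,27)  [lands on river]
river: ρ → (27,14,-35)
river: ρ → (-35,56,6)
river: ρ → (6,52,-53)
river: ρ → (-53,54,5)
river: ρ → (5,56,-42)
river: ρ → (-42,28,19)
river: ρ → (19,48,-22)
ρ-cycle length = 8 (tail of 1 descent step not counted)

8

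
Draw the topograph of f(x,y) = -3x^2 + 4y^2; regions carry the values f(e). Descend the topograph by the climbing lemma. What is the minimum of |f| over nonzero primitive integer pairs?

descent: ρ → (4,0,-3)
descent: ρ → (-3,6,1)  [lands on river]
river: ρ → (1,6,-3)
closes: descent 2, river 2
min |a| on river = 1

1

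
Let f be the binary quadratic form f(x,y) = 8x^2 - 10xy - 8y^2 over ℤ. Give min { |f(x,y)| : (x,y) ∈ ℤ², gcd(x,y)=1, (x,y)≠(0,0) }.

descent: ρ → (-8,10,8)  [lands on river]
river: ρ → (8,6,-10)
river: ρ → (-10,14,4)
river: ρ → (4,18,-2)
river: ρ → (-2,18,4)
river: ρ → (4,14,-10)
river: ρ → (-10,6,8)
river: ρ → (8,10,-8)
river: ρ → (-8,6,10)
river: ρ → (10,14,-4)
river: ρ → (-4,18,2)
river: ρ → (2,18,-4)
river: ρ → (-4,14,10)
river: ρ → (10,6,-8)
closes: descent 1, river 14
min |a| on river = 2

2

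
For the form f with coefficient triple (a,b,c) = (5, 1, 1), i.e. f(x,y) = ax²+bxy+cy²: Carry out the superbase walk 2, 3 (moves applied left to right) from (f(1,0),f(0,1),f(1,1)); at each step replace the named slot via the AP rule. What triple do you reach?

start (5,1,7) = (f(1,0),f(0,1),f(1,1))
replace slot 2: 2·(5+7) − 1 = 23 → (5,23,7)
replace slot 3: 2·(5+23) − 7 = 49 → (5,23,49)

5,23,49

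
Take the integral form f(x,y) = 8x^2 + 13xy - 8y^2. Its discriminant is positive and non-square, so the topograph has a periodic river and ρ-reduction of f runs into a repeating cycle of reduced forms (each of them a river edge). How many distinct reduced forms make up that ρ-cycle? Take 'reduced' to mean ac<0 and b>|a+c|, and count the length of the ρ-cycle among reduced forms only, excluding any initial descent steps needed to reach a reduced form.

D = 425, ⌊√D⌋ = 20
river: ρ → (-8,19,2)
river: ρ → (2,17,-17)
river: ρ → (-17,17,2)
river: ρ → (2,19,-8)
river: ρ → (-8,13,8)
river: ρ → (8,19,-2)
river: ρ → (-2,17,17)
river: ρ → (17,17,-2)
river: ρ → (-2,19,8)
river: ρ → (8,13,-8)
ρ-cycle length = 10 (tail of 0 descent steps not counted)

10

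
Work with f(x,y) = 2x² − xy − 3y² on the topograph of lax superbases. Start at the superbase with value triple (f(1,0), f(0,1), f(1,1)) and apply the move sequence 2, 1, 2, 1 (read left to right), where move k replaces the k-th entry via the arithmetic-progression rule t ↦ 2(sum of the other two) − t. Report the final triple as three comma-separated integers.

start (2,-3,-2) = (f(1,0),f(0,1),f(1,1))
replace slot 2: 2·(2+(-2)) − (-3) = 3 → (2,3,-2)
replace slot 1: 2·(3+(-2)) − 2 = 0 → (0,3,-2)
replace slot 2: 2·(0+(-2)) − 3 = -7 → (0,-7,-2)
replace slot 1: 2·((-7)+(-2)) − 0 = -18 → (-18,-7,-2)

-18,-7,-2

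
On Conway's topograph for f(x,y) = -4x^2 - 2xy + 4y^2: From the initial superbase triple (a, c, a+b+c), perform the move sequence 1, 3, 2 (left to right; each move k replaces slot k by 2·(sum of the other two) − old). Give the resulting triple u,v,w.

start (-4,4,-2) = (f(1,0),f(0,1),f(1,1))
replace slot 1: 2·(4+(-2)) − (-4) = 8 → (8,4,-2)
replace slot 3: 2·(8+4) − (-2) = 26 → (8,4,26)
replace slot 2: 2·(8+26) − 4 = 64 → (8,64,26)

8,64,26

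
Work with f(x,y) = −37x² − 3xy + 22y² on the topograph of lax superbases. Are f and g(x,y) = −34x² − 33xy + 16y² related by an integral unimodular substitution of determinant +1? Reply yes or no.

D₁ = 3265, D₂ = 3265
river cycle of f (length 74): (22, 47, -12), (-12, 49, 18), (18, 23, -38), (-38, 53, 3), (3, 55, -20), (-20, 25, 33), (33, 41, -12), (-12, 55, 5), (5, 55, -12), (-12, 41, 33), … (64 more)
river cycle of g (length 66): (16, 33, -34), (-34, 35, 15), (15, 55, -4), (-4, 57, 1), (1, 57, -4), (-4, 55, 15), (15, 35, -34), (-34, 33, 16), (16, 31, -36), (-36, 41, 11), … (56 more)
cycles differ ⇒ inequivalent

no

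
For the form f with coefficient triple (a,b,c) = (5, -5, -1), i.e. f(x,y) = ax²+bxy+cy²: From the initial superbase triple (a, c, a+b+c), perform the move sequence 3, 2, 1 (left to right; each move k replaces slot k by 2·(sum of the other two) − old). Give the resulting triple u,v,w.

start (5,-1,-1) = (f(1,0),f(0,1),f(1,1))
replace slot 3: 2·(5+(-1)) − (-1) = 9 → (5,-1,9)
replace slot 2: 2·(5+9) − (-1) = 29 → (5,29,9)
replace slot 1: 2·(29+9) − 5 = 71 → (71,29,9)

71,29,9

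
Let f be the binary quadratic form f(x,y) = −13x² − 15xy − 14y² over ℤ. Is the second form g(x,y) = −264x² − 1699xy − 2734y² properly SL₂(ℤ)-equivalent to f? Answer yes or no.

D₁ = -503, D₂ = -503
f is negative-definite; reduce −f:
−f: translate: b→-11 (≡15 mod 26), so (13,15,14)→(13,-11,12)
−f: flip: (13,-11,12)→(12,11,13)
−f: reduced (well bottom): (12,11,13) with a≤c, −a<b≤a
flip sign back: reduced form of f is (-12,-11,-13)
g is negative-definite; reduce −g:
−g: translate: b→115 (≡1699 mod 528), so (264,1699,2734)→(264,115,13)
−g: flip: (264,115,13)→(13,-115,264)
−g: translate: b→-11 (≡-115 mod 26), so (13,-115,264)→(13,-11,12)
−g: flip: (13,-11,12)→(12,11,13)
−g: reduced (well bottom): (12,11,13) with a≤c, −a<b≤a
flip sign back: reduced form of g is (-12,-11,-13)
reduced forms (-12, -11, -13) vs (-12, -11, -13) ⇒ equivalent

yes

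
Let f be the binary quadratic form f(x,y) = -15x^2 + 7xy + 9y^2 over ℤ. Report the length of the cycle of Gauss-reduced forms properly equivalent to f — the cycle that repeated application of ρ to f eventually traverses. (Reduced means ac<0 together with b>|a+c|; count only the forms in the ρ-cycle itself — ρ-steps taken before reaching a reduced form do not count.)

D = 589, ⌊√D⌋ = 24
river: ρ → (9,11,-13)
river: ρ → (-13,15,7)
river: ρ → (7,13,-15)
river: ρ → (-15,17,5)
river: ρ → (5,23,-3)
river: ρ → (-3,19,19)
river: ρ → (19,19,-3)
river: ρ → (-3,23,5)
river: ρ → (5,17,-15)
river: ρ → (-15,13,7)
river: ρ → (7,15,-13)
river: ρ → (-13,11,9)
river: ρ → (9,7,-15)
river: ρ → (-15,23,1)
river: ρ → (1,23,-15)
river: ρ → (-15,7,9)
ρ-cycle length = 16 (tail of 0 descent steps not counted)

16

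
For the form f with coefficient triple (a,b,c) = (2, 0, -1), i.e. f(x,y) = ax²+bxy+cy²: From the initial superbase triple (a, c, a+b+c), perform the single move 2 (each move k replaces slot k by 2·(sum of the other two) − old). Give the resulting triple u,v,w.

start (2,-1,1) = (f(1,0),f(0,1),f(1,1))
replace slot 2: 2·(2+1) − (-1) = 7 → (2,7,1)

2,7,1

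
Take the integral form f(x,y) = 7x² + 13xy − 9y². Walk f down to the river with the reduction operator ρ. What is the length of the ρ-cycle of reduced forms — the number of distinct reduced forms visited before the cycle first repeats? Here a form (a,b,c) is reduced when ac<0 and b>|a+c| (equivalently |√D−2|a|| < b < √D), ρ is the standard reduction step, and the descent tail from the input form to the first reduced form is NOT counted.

D = 421, ⌊√D⌋ = 20
river: ρ → (-9,5,11)
river: ρ → (11,17,-3)
river: ρ → (-3,19,5)
river: ρ → (5,11,-15)
river: ρ → (-15,19,1)
river: ρ → (1,19,-15)
river: ρ → (-15,11,5)
river: ρ → (5,19,-3)
river: ρ → (-3,17,11)
river: ρ → (11,5,-9)
river: ρ → (-9,13,7)
river: ρ → (7,15,-7)
river: ρ → (-7,13,9)
river: ρ → (9,5,-11)
river: ρ → (-11,17,3)
river: ρ → (3,19,-5)
river: ρ → (-5,11,15)
river: ρ → (15,19,-1)
river: ρ → (-1,19,15)
river: ρ → (15,11,-5)
river: ρ → (-5,19,3)
river: ρ → (3,17,-11)
river: ρ → (-11,5,9)
river: ρ → (9,13,-7)
river: ρ → (-7,15,7)
river: ρ → (7,13,-9)
ρ-cycle length = 26 (tail of 0 descent steps not counted)

26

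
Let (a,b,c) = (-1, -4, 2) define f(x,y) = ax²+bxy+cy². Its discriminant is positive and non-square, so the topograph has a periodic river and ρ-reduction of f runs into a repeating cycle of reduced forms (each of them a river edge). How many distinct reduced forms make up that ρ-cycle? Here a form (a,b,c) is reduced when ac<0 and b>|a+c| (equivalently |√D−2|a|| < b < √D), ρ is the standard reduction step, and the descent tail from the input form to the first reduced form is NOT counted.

D = 24, ⌊√D⌋ = 4
descent: ρ → (2,4,-1)  [lands on river]
river: ρ → (-1,4,2)
ρ-cycle length = 2 (tail of 1 descent step not counted)

2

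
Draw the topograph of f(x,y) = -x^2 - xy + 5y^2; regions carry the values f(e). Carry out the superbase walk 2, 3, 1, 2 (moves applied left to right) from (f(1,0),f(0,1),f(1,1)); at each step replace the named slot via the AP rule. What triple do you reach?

start (-1,5,3) = (f(1,0),f(0,1),f(1,1))
replace slot 2: 2·((-1)+3) − 5 = -1 → (-1,-1,3)
replace slot 3: 2·((-1)+(-1)) − 3 = -7 → (-1,-1,-7)
replace slot 1: 2·((-1)+(-7)) − (-1) = -15 → (-15,-1,-7)
replace slot 2: 2·((-15)+(-7)) − (-1) = -43 → (-15,-43,-7)

-15,-43,-7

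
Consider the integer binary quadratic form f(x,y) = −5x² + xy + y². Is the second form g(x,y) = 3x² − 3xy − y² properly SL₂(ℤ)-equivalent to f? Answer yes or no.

D₁ = 21, D₂ = 21
river cycle of f (length 2): (1, 3, -3), (-3, 3, 1)
river cycle of g (length 2): (-1, 3, 3), (3, 3, -1)
cycles differ ⇒ inequivalent

no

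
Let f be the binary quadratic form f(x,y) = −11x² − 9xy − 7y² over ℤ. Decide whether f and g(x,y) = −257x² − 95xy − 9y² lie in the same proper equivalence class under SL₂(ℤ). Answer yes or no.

D₁ = -227, D₂ = -227
f is negative-definite; reduce −f:
−f: flip: (11,9,7)→(7,-9,11)
−f: translate: b→5 (≡-9 mod 14), so (7,-9,11)→(7,5,9)
−f: reduced (well bottom): (7,5,9) with a≤c, −a<b≤a
flip sign back: reduced form of f is (-7,-5,-9)
g is negative-definite; reduce −g:
−g: flip: (257,95,9)→(9,-95,257)
−g: translate: b→-5 (≡-95 mod 18), so (9,-95,257)→(9,-5,7)
−g: flip: (9,-5,7)→(7,5,9)
−g: reduced (well bottom): (7,5,9) with a≤c, −a<b≤a
flip sign back: reduced form of g is (-7,-5,-9)
reduced forms (-7, -5, -9) vs (-7, -5, -9) ⇒ equivalent

yes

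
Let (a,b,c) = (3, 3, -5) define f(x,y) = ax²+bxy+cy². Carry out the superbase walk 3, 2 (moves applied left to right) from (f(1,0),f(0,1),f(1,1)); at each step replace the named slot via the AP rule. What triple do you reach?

start (3,-5,1) = (f(1,0),f(0,1),f(1,1))
replace slot 3: 2·(3+(-5)) − 1 = -5 → (3,-5,-5)
replace slot 2: 2·(3+(-5)) − (-5) = 1 → (3,1,-5)

3,1,-5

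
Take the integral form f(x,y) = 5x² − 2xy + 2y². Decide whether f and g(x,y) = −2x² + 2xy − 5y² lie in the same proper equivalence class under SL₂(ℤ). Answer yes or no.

D₁ = -36, D₂ = -36
f: flip: (5,-2,2)→(2,2,5)
f: reduced (well bottom): (2,2,5) with a≤c, −a<b≤a
g is negative-definite; reduce −g:
−g: translate: b→2 (≡-2 mod 4), so (2,-2,5)→(2,2,5)
−g: reduced (well bottom): (2,2,5) with a≤c, −a<b≤a
flip sign back: reduced form of g is (-2,-2,-5)
reduced forms (2, 2, 5) vs (-2, -2, -5) ⇒ inequivalent

no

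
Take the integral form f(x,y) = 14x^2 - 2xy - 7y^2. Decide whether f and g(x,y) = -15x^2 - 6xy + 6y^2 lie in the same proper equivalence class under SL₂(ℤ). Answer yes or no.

D₁ = 396, D₂ = 396
river cycle of f (length 4): (-7, 16, 5), (5, 14, -10), (-10, 6, 9), (9, 12, -7)
river cycle of g (length 2): (6, 18, -3), (-3, 18, 6)
cycles differ ⇒ inequivalent

no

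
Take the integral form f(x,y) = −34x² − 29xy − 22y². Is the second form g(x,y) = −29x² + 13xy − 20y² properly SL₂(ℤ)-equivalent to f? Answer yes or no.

D₁ = -2151, D₂ = -2151
f is negative-definite; reduce −f:
−f: flip: (34,29,22)→(22,-29,34)
−f: translate: b→15 (≡-29 mod 44), so (22,-29,34)→(22,15,27)
−f: reduced (well bottom): (22,15,27) with a≤c, −a<b≤a
flip sign back: reduced form of f is (-22,-15,-27)
g is negative-definite; reduce −g:
−g: flip: (29,-13,20)→(20,13,29)
−g: reduced (well bottom): (20,13,29) with a≤c, −a<b≤a
flip sign back: reduced form of g is (-20,-13,-29)
reduced forms (-22, -15, -27) vs (-20, -13, -29) ⇒ inequivalent

no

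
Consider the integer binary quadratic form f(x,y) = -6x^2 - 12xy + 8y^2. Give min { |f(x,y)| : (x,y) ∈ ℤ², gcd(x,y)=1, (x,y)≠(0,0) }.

descent: ρ → (8,12,-6)  [lands on river]
river: ρ → (-6,12,8)
river: ρ → (8,4,-10)
river: ρ → (-10,16,2)
river: ρ → (2,16,-10)
river: ρ → (-10,4,8)
closes: descent 1, river 6
min |a| on river = 2

2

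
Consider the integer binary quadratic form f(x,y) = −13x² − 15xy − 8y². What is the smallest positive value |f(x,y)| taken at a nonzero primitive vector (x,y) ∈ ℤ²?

translate: b→-11 (≡15 mod 26), so (13,15,8)→(13,-11,6)
flip: (13,-11,6)→(6,11,13)
translate: b→-1 (≡11 mod 12), so (6,11,13)→(6,-1,8)
reduced (well bottom): (6,-1,8) with a≤c, −a<b≤a
well minimum |f| = |-6| = 6 (negative-definite)

6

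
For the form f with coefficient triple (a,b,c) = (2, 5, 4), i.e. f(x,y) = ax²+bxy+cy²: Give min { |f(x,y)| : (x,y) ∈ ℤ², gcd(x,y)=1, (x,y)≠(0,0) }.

translate: b→1 (≡5 mod 4), so (2,5,4)→(2,1,1)
flip: (2,1,1)→(1,-1,2)
translate: b→1 (≡-1 mod 2), so (1,-1,2)→(1,1,2)
reduced (well bottom): (1,1,2) with a≤c, −a<b≤a
well minimum = a = 1

1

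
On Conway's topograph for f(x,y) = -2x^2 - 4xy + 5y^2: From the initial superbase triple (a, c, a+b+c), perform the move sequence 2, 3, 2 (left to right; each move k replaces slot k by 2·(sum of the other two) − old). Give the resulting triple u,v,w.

start (-2,5,-1) = (f(1,0),f(0,1),f(1,1))
replace slot 2: 2·((-2)+(-1)) − 5 = -11 → (-2,-11,-1)
replace slot 3: 2·((-2)+(-11)) − (-1) = -25 → (-2,-11,-25)
replace slot 2: 2·((-2)+(-25)) − (-11) = -43 → (-2,-43,-25)

-2,-43,-25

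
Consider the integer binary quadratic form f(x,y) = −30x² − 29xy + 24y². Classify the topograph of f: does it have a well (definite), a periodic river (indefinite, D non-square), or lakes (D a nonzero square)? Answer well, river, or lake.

D = b²−4ac = (-29)² − 4·(-30)·24 = 3721
D = 61² is a perfect square ⇒ form factors over ℤ ⇒ lakes

lake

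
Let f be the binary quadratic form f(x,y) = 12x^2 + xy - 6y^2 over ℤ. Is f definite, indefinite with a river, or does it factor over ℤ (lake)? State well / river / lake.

D = b²−4ac = 1² − 4·12·(-6) = 289
D = 17² is a perfect square ⇒ form factors over ℤ ⇒ lakes

lake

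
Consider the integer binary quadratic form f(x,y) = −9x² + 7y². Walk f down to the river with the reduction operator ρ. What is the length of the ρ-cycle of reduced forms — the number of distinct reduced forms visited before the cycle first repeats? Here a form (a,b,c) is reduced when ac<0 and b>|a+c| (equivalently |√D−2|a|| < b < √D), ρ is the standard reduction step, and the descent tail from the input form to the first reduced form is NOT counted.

D = 252, ⌊√D⌋ = 15
descent: ρ → (7,14,-2)  [lands on river]
river: ρ → (-2,14,7)
ρ-cycle length = 2 (tail of 1 descent step not counted)

2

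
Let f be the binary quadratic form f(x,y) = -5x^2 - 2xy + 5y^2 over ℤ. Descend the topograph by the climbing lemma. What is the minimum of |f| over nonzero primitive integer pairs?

descent: ρ → (5,2,-5)  [lands on river]
river: ρ → (-5,8,2)
river: ρ → (2,8,-5)
river: ρ → (-5,2,5)
river: ρ → (5,8,-2)
river: ρ → (-2,8,5)
closes: descent 1, river 6
min |a| on river = 2

2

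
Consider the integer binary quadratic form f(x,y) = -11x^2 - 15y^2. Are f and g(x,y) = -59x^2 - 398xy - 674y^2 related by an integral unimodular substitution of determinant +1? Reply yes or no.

D₁ = -660, D₂ = -660
f is negative-definite; reduce −f:
−f: reduced (well bottom): (11,0,15) with a≤c, −a<b≤a
flip sign back: reduced form of f is (-11,0,-15)
g is negative-definite; reduce −g:
−g: translate: b→44 (≡398 mod 118), so (59,398,674)→(59,44,11)
−g: flip: (59,44,11)→(11,-44,59)
−g: translate: b→0 (≡-44 mod 22), so (11,-44,59)→(11,0,15)
−g: reduced (well bottom): (11,0,15) with a≤c, −a<b≤a
flip sign back: reduced form of g is (-11,0,-15)
reduced forms (-11, 0, -15) vs (-11, 0, -15) ⇒ equivalent

yes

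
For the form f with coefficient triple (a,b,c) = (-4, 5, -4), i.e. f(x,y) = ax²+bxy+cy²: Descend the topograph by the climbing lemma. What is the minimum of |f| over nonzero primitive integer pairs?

translate: b→3 (≡-5 mod 8), so (4,-5,4)→(4,3,3)
flip: (4,3,3)→(3,-3,4)
translate: b→3 (≡-3 mod 6), so (3,-3,4)→(3,3,4)
reduced (well bottom): (3,3,4) with a≤c, −a<b≤a
well minimum |f| = |-3| = 3 (negative-definite)

3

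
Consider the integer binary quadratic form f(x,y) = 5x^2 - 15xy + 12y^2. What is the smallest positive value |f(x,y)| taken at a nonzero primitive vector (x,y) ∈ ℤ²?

translate: b→5 (≡-15 mod 10), so (5,-15,12)→(5,5,2)
flip: (5,5,2)→(2,-5,5)
translate: b→-1 (≡-5 mod 4), so (2,-5,5)→(2,-1,2)
flip: (2,-1,2)→(2,1,2)
reduced (well bottom): (2,1,2) with a≤c, −a<b≤a
well minimum = a = 2

2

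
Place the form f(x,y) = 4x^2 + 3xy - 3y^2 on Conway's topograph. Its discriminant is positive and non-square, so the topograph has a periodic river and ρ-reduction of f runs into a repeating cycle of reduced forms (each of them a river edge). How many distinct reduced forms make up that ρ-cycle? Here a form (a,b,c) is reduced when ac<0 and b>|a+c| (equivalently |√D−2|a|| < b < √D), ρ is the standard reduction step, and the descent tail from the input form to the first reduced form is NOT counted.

D = 57, ⌊√D⌋ = 7
river: ρ → (-3,3,4)
river: ρ → (4,5,-2)
river: ρ → (-2,7,1)
river: ρ → (1,7,-2)
river: ρ → (-2,5,4)
river: ρ → (4,3,-3)
ρ-cycle length = 6 (tail of 0 descent steps not counted)

6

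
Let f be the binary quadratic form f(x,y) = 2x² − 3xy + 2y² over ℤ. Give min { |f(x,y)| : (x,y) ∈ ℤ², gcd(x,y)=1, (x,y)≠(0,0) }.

translate: b→1 (≡-3 mod 4), so (2,-3,2)→(2,1,1)
flip: (2,1,1)→(1,-1,2)
translate: b→1 (≡-1 mod 2), so (1,-1,2)→(1,1,2)
reduced (well bottom): (1,1,2) with a≤c, −a<b≤a
well minimum = a = 1

1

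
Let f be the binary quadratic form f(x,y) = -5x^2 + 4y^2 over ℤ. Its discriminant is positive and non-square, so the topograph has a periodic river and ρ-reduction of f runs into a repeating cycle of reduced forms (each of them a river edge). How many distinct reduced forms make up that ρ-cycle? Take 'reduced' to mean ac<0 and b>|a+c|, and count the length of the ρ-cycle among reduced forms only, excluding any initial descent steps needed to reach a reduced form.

D = 80, ⌊√D⌋ = 8
descent: ρ → (4,8,-1)  [lands on river]
river: ρ → (-1,8,4)
ρ-cycle length = 2 (tail of 1 descent step not counted)

2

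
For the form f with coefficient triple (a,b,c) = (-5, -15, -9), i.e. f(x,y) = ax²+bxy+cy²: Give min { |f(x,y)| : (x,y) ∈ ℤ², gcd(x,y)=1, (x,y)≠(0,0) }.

descent: ρ → (-9,-3,1)
descent: ρ → (1,5,-5)  [lands on river]
river: ρ → (-5,5,1)
closes: descent 2, river 2
min |a| on river = 1

1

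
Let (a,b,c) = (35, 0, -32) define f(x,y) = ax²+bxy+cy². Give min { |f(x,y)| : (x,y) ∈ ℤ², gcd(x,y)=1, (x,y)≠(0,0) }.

descent: ρ → (-32,64,3)  [lands on river]
river: ρ → (3,62,-53)
river: ρ → (-53,44,12)
river: ρ → (12,52,-37)
river: ρ → (-37,22,27)
river: ρ → (27,32,-32)
river: ρ → (-32,32,27)
river: ρ → (27,22,-37)
river: ρ → (-37,52,12)
river: ρ → (12,44,-53)
river: ρ → (-53,62,3)
river: ρ → (3,64,-32)
closes: descent 1, river 12
min |a| on river = 3

3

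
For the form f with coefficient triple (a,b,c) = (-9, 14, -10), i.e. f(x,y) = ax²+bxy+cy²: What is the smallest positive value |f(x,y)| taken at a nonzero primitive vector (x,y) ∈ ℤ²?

translate: b→4 (≡-14 mod 18), so (9,-14,10)→(9,4,5)
flip: (9,4,5)→(5,-4,9)
reduced (well bottom): (5,-4,9) with a≤c, −a<b≤a
well minimum |f| = |-5| = 5 (negative-definite)

5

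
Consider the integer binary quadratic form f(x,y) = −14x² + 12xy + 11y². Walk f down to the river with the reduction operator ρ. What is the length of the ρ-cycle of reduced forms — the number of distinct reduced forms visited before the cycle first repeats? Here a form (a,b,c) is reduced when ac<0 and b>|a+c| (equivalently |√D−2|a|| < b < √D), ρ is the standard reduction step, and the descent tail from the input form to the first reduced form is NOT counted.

D = 760, ⌊√D⌋ = 27
river: ρ → (11,10,-15)
river: ρ → (-15,20,6)
river: ρ → (6,16,-21)
river: ρ → (-21,26,1)
river: ρ → (1,26,-21)
river: ρ → (-21,16,6)
river: ρ → (6,20,-15)
river: ρ → (-15,10,11)
river: ρ → (11,12,-14)
river: ρ → (-14,16,9)
river: ρ → (9,20,-10)
river: ρ → (-10,20,9)
river: ρ → (9,16,-14)
river: ρ → (-14,12,11)
ρ-cycle length = 14 (tail of 0 descent steps not counted)

14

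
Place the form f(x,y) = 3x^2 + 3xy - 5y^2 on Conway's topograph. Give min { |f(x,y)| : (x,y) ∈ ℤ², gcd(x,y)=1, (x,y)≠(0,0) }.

river: ρ → (-5,7,1)
river: ρ → (1,7,-5)
river: ρ → (-5,3,3)
river: ρ → (3,3,-5)
closes: descent 0, river 4
min |a| on river = 1

1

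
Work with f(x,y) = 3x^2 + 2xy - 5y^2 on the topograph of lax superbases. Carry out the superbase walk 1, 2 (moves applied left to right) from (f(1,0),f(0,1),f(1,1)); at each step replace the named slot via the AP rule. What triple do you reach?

start (3,-5,0) = (f(1,0),f(0,1),f(1,1))
replace slot 1: 2·((-5)+0) − 3 = -13 → (-13,-5,0)
replace slot 2: 2·((-13)+0) − (-5) = -21 → (-13,-21,0)

-13,-21,0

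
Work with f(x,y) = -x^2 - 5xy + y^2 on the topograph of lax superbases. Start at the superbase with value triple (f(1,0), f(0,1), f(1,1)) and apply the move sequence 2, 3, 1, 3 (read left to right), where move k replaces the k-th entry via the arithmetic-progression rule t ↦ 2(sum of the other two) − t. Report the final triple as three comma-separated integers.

start (-1,1,-5) = (f(1,0),f(0,1),f(1,1))
replace slot 2: 2·((-1)+(-5)) − 1 = -13 → (-1,-13,-5)
replace slot 3: 2·((-1)+(-13)) − (-5) = -23 → (-1,-13,-23)
replace slot 1: 2·((-13)+(-23)) − (-1) = -71 → (-71,-13,-23)
replace slot 3: 2·((-71)+(-13)) − (-23) = -145 → (-71,-13,-145)

-71,-13,-145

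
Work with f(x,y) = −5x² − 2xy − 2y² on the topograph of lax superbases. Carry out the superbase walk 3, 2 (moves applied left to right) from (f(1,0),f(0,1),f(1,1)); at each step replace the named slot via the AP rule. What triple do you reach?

start (-5,-2,-9) = (f(1,0),f(0,1),f(1,1))
replace slot 3: 2·((-5)+(-2)) − (-9) = -5 → (-5,-2,-5)
replace slot 2: 2·((-5)+(-5)) − (-2) = -18 → (-5,-18,-5)

-5,-18,-5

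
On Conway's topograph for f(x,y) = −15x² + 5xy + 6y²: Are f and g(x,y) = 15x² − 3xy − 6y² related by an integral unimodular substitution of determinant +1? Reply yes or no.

D₁ = 385, D₂ = 369
discriminants differ ⇒ not SL₂(ℤ)-equivalent

no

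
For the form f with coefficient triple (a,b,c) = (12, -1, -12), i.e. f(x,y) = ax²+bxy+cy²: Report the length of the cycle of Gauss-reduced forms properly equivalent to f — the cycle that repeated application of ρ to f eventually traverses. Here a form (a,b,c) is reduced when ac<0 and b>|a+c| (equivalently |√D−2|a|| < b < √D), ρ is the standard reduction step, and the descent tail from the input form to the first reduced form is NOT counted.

D = 577, ⌊√D⌋ = 24
descent: ρ → (-12,1,12)  [lands on river]
river: ρ → (12,23,-1)
river: ρ → (-1,23,12)
river: ρ → (12,1,-12)
river: ρ → (-12,23,1)
river: ρ → (1,23,-12)
ρ-cycle length = 6 (tail of 1 descent step not counted)

6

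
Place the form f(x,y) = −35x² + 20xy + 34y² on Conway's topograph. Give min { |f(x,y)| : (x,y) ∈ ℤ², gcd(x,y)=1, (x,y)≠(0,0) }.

river: ρ → (34,48,-21)
river: ρ → (-21,36,46)
river: ρ → (46,56,-11)
river: ρ → (-11,54,51)
river: ρ → (51,48,-14)
river: ρ → (-14,64,19)
river: ρ → (19,50,-35)
river: ρ → (-35,20,34)
closes: descent 0, river 8
min |a| on river = 11

11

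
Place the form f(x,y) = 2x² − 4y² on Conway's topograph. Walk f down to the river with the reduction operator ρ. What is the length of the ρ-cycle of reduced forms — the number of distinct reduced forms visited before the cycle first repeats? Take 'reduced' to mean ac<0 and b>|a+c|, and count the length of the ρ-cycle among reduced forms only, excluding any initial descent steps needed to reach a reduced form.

D = 32, ⌊√D⌋ = 5
descent: ρ → (-4,0,2)
descent: ρ → (2,4,-2)  [lands on river]
river: ρ → (-2,4,2)
ρ-cycle length = 2 (tail of 2 descent steps not counted)

2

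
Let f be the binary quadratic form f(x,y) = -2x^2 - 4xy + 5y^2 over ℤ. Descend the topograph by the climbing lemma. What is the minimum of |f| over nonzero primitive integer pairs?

descent: ρ → (5,4,-2)  [lands on river]
river: ρ → (-2,4,5)
river: ρ → (5,6,-1)
river: ρ → (-1,6,5)
closes: descent 1, river 4
min |a| on river = 1

1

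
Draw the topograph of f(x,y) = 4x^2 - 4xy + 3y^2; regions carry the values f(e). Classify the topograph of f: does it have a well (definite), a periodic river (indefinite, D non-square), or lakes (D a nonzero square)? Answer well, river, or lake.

D = b²−4ac = (-4)² − 4·4·3 = -32
D < 0 ⇒ definite ⇒ every region one sign ⇒ single well

well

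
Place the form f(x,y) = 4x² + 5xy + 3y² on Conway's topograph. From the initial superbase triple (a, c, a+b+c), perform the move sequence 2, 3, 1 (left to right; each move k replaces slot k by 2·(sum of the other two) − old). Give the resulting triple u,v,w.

start (4,3,12) = (f(1,0),f(0,1),f(1,1))
replace slot 2: 2·(4+12) − 3 = 29 → (4,29,12)
replace slot 3: 2·(4+29) − 12 = 54 → (4,29,54)
replace slot 1: 2·(29+54) − 4 = 162 → (162,29,54)

162,29,54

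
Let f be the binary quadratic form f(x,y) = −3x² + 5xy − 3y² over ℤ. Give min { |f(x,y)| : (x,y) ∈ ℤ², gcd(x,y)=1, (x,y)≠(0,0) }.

translate: b→1 (≡-5 mod 6), so (3,-5,3)→(3,1,1)
flip: (3,1,1)→(1,-1,3)
translate: b→1 (≡-1 mod 2), so (1,-1,3)→(1,1,3)
reduced (well bottom): (1,1,3) with a≤c, −a<b≤a
well minimum |f| = |-1| = 1 (negative-definite)

1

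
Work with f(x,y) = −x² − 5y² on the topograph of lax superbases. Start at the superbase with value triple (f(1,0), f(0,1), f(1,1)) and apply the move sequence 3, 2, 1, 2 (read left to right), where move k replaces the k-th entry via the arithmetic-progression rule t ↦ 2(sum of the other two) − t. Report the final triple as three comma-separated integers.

start (-1,-5,-6) = (f(1,0),f(0,1),f(1,1))
replace slot 3: 2·((-1)+(-5)) − (-6) = -6 → (-1,-5,-6)
replace slot 2: 2·((-1)+(-6)) − (-5) = -9 → (-1,-9,-6)
replace slot 1: 2·((-9)+(-6)) − (-1) = -29 → (-29,-9,-6)
replace slot 2: 2·((-29)+(-6)) − (-9) = -61 → (-29,-61,-6)

-29,-61,-6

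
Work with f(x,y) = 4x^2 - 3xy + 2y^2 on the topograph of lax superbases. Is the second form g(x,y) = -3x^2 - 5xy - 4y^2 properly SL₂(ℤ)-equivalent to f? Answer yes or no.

D₁ = -23, D₂ = -23
f: flip: (4,-3,2)→(2,3,4)
f: translate: b→-1 (≡3 mod 4), so (2,3,4)→(2,-1,3)
f: reduced (well bottom): (2,-1,3) with a≤c, −a<b≤a
g is negative-definite; reduce −g:
−g: translate: b→-1 (≡5 mod 6), so (3,5,4)→(3,-1,2)
−g: flip: (3,-1,2)→(2,1,3)
−g: reduced (well bottom): (2,1,3) with a≤c, −a<b≤a
flip sign back: reduced form of g is (-2,-1,-3)
reduced forms (2, -1, 3) vs (-2, -1, -3) ⇒ inequivalent

no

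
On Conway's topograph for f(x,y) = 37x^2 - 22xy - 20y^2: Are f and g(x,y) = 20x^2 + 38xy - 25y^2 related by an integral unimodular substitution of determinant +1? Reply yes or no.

D₁ = 3444, D₂ = 3444
river cycle of f (length 16): (-20, 22, 37), (37, 52, -5), (-5, 58, 4), (4, 54, -33), (-33, 12, 25), (25, 38, -20), (-20, 42, 21), (21, 42, -20), (-20, 38, 25), (25, 12, -33), … (6 more)
river cycle of g (length 16): (-25, 12, 33), (33, 54, -4), (-4, 58, 5), (5, 52, -37), (-37, 22, 20), (20, 58, -1), (-1, 58, 20), (20, 22, -37), (-37, 52, 5), (5, 58, -4), … (6 more)
cycles differ ⇒ inequivalent

no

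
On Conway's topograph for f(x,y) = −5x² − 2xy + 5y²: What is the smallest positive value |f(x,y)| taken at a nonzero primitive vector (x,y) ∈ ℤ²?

descent: ρ → (5,2,-5)  [lands on river]
river: ρ → (-5,8,2)
river: ρ → (2,8,-5)
river: ρ → (-5,2,5)
river: ρ → (5,8,-2)
river: ρ → (-2,8,5)
closes: descent 1, river 6
min |a| on river = 2

2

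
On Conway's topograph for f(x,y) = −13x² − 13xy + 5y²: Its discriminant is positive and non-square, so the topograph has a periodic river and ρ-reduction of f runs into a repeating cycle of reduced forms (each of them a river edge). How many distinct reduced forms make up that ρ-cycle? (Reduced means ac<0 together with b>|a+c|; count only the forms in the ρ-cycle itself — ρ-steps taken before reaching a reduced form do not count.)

D = 429, ⌊√D⌋ = 20
descent: ρ → (5,13,-13)  [lands on river]
river: ρ → (-13,13,5)
river: ρ → (5,17,-7)
river: ρ → (-7,11,11)
river: ρ → (11,11,-7)
river: ρ → (-7,17,5)
ρ-cycle length = 6 (tail of 1 descent step not counted)

6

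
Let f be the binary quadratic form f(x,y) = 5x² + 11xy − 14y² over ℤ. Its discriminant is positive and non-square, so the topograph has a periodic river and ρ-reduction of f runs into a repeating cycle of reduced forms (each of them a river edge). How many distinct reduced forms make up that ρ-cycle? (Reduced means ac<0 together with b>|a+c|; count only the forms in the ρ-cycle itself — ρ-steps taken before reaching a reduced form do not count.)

D = 401, ⌊√D⌋ = 20
river: ρ → (-14,17,2)
river: ρ → (2,19,-5)
river: ρ → (-5,11,14)
river: ρ → (14,17,-2)
river: ρ → (-2,19,5)
river: ρ → (5,11,-14)
ρ-cycle length = 6 (tail of 0 descent steps not counted)

6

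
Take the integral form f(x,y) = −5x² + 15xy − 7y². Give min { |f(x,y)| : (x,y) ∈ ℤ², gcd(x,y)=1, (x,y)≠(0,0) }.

descent: ρ → (-7,-1,3)
descent: ρ → (3,7,-3)  [lands on river]
river: ρ → (-3,5,5)
river: ρ → (5,5,-3)
river: ρ → (-3,7,3)
river: ρ → (3,5,-5)
river: ρ → (-5,5,3)
closes: descent 2, river 6
min |a| on river = 3

3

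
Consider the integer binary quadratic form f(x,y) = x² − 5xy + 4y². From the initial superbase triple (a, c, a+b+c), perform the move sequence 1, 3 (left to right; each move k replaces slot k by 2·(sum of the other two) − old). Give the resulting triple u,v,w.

start (1,4,0) = (f(1,0),f(0,1),f(1,1))
replace slot 1: 2·(4+0) − 1 = 7 → (7,4,0)
replace slot 3: 2·(7+4) − 0 = 22 → (7,4,22)

7,4,22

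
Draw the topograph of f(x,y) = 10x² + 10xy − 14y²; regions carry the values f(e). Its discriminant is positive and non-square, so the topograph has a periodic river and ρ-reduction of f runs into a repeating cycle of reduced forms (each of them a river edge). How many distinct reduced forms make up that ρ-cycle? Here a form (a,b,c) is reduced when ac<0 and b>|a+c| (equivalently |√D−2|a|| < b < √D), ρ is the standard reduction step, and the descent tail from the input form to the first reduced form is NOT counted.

D = 660, ⌊√D⌋ = 25
river: ρ → (-14,18,6)
river: ρ → (6,18,-14)
river: ρ → (-14,10,10)
river: ρ → (10,10,-14)
ρ-cycle length = 4 (tail of 0 descent steps not counted)

4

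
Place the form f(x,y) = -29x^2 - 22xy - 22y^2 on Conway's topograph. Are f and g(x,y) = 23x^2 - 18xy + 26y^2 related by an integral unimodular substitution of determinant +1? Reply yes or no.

D₁ = -2068, D₂ = -2068
f is negative-definite; reduce −f:
−f: flip: (29,22,22)→(22,-22,29)
−f: translate: b→22 (≡-22 mod 44), so (22,-22,29)→(22,22,29)
−f: reduced (well bottom): (22,22,29) with a≤c, −a<b≤a
flip sign back: reduced form of f is (-22,-22,-29)
g: reduced (well bottom): (23,-18,26) with a≤c, −a<b≤a
reduced forms (-22, -22, -29) vs (23, -18, 26) ⇒ inequivalent

no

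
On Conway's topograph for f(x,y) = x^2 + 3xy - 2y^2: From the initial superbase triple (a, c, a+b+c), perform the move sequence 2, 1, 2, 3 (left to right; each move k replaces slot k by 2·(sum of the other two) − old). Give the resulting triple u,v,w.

start (1,-2,2) = (f(1,0),f(0,1),f(1,1))
replace slot 2: 2·(1+2) − (-2) = 8 → (1,8,2)
replace slot 1: 2·(8+2) − 1 = 19 → (19,8,2)
replace slot 2: 2·(19+2) − 8 = 34 → (19,34,2)
replace slot 3: 2·(19+34) − 2 = 104 → (19,34,104)

19,34,104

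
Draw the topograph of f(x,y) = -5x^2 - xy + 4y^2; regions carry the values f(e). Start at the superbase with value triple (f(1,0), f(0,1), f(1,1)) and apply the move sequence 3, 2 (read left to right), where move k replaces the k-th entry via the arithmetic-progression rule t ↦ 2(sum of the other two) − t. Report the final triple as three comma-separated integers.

start (-5,4,-2) = (f(1,0),f(0,1),f(1,1))
replace slot 3: 2·((-5)+4) − (-2) = 0 → (-5,4,0)
replace slot 2: 2·((-5)+0) − 4 = -14 → (-5,-14,0)

-5,-14,0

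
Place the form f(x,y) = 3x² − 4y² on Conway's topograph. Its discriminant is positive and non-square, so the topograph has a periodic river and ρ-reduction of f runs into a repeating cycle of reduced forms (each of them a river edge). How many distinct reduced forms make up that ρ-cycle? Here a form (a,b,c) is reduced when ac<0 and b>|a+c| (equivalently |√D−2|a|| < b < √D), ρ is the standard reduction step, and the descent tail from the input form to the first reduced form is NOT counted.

D = 48, ⌊√D⌋ = 6
descent: ρ → (-4,0,3)
descent: ρ → (3,6,-1)  [lands on river]
river: ρ → (-1,6,3)
ρ-cycle length = 2 (tail of 2 descent steps not counted)

2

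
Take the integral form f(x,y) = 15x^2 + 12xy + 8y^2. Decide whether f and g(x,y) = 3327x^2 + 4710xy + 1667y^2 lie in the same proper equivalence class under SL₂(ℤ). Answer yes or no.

D₁ = -336, D₂ = -336
f: flip: (15,12,8)→(8,-12,15)
f: translate: b→4 (≡-12 mod 16), so (8,-12,15)→(8,4,11)
f: reduced (well bottom): (8,4,11) with a≤c, −a<b≤a
g: translate: b→-1944 (≡4710 mod 6654), so (3327,4710,1667)→(3327,-1944,284)
g: flip: (3327,-1944,284)→(284,1944,3327)
g: translate: b→240 (≡1944 mod 568), so (284,1944,3327)→(284,240,51)
g: flip: (284,240,51)→(51,-240,284)
g: translate: b→-36 (≡-240 mod 102), so (51,-240,284)→(51,-36,8)
g: flip: (51,-36,8)→(8,36,51)
g: translate: b→4 (≡36 mod 16), so (8,36,51)→(8,4,11)
g: reduced (well bottom): (8,4,11) with a≤c, −a<b≤a
reduced forms (8, 4, 11) vs (8, 4, 11) ⇒ equivalent

yes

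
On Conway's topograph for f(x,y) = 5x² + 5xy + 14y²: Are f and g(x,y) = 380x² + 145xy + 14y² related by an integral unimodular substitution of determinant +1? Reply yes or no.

D₁ = -255, D₂ = -255
f: reduced (well bottom): (5,5,14) with a≤c, −a<b≤a
g: flip: (380,145,14)→(14,-145,380)
g: translate: b→-5 (≡-145 mod 28), so (14,-145,380)→(14,-5,5)
g: flip: (14,-5,5)→(5,5,14)
g: reduced (well bottom): (5,5,14) with a≤c, −a<b≤a
reduced forms (5, 5, 14) vs (5, 5, 14) ⇒ equivalent

yes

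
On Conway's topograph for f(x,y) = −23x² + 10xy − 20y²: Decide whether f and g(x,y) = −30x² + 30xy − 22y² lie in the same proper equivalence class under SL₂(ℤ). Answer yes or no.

D₁ = -1740, D₂ = -1740
f is negative-definite; reduce −f:
−f: flip: (23,-10,20)→(20,10,23)
−f: reduced (well bottom): (20,10,23) with a≤c, −a<b≤a
flip sign back: reduced form of f is (-20,-10,-23)
g is negative-definite; reduce −g:
−g: translate: b→30 (≡-30 mod 60), so (30,-30,22)→(30,30,22)
−g: flip: (30,30,22)→(22,-30,30)
−g: translate: b→14 (≡-30 mod 44), so (22,-30,30)→(22,14,22)
−g: reduced (well bottom): (22,14,22) with a≤c, −a<b≤a
flip sign back: reduced form of g is (-22,-14,-22)
reduced forms (-20, -10, -23) vs (-22, -14, -22) ⇒ inequivalent

no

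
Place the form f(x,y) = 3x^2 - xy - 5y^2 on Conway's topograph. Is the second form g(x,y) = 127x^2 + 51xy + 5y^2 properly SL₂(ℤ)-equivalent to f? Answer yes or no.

D₁ = 61, D₂ = 61
river cycle of f (length 6): (3, 5, -3), (-3, 7, 1), (1, 7, -3), (-3, 5, 3), (3, 7, -1), (-1, 7, 3)
river cycle of g (length 6): (-3, 7, 1), (1, 7, -3), (-3, 5, 3), (3, 7, -1), (-1, 7, 3), (3, 5, -3)
cycles coincide ⇒ equivalent

yes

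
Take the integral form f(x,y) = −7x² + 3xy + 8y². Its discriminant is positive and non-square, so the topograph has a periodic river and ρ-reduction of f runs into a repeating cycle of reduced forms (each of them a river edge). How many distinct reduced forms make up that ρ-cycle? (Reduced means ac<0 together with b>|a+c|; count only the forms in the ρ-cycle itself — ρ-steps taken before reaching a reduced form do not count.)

D = 233, ⌊√D⌋ = 15
river: ρ → (8,13,-2)
river: ρ → (-2,15,1)
river: ρ → (1,15,-2)
river: ρ → (-2,13,8)
river: ρ → (8,3,-7)
river: ρ → (-7,11,4)
river: ρ → (4,13,-4)
river: ρ → (-4,11,7)
river: ρ → (7,3,-8)
river: ρ → (-8,13,2)
river: ρ → (2,15,-1)
river: ρ → (-1,15,2)
river: ρ → (2,13,-8)
river: ρ → (-8,3,7)
river: ρ → (7,11,-4)
river: ρ → (-4,13,4)
river: ρ → (4,11,-7)
river: ρ → (-7,3,8)
ρ-cycle length = 18 (tail of 0 descent steps not counted)

18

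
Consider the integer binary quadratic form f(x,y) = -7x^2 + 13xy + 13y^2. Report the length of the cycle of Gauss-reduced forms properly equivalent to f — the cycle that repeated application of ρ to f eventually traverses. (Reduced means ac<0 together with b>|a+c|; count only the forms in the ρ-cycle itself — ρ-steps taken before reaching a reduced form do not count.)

D = 533, ⌊√D⌋ = 23
river: ρ → (13,13,-7)
river: ρ → (-7,15,11)
river: ρ → (11,7,-11)
river: ρ → (-11,15,7)
river: ρ → (7,13,-13)
river: ρ → (-13,13,7)
river: ρ → (7,15,-11)
river: ρ → (-11,7,11)
river: ρ → (11,15,-7)
river: ρ → (-7,13,13)
ρ-cycle length = 10 (tail of 0 descent steps not counted)

10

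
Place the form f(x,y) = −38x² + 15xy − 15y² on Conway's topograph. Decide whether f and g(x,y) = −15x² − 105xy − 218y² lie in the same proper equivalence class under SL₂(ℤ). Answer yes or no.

D₁ = -2055, D₂ = -2055
f is negative-definite; reduce −f:
−f: flip: (38,-15,15)→(15,15,38)
−f: reduced (well bottom): (15,15,38) with a≤c, −a<b≤a
flip sign back: reduced form of f is (-15,-15,-38)
g is negative-definite; reduce −g:
−g: translate: b→15 (≡105 mod 30), so (15,105,218)→(15,15,38)
−g: reduced (well bottom): (15,15,38) with a≤c, −a<b≤a
flip sign back: reduced form of g is (-15,-15,-38)
reduced forms (-15, -15, -38) vs (-15, -15, -38) ⇒ equivalent

yes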